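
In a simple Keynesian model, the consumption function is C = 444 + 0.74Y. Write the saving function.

S = -444 + 0.26Y

S = Y − C = Y − (444 + 0.74Y) = -444 + (1 − 0.74)Y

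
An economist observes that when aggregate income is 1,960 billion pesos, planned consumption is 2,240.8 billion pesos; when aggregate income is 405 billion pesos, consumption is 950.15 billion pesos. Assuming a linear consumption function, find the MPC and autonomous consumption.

MPC = ΔC/ΔY = (2240.8 − 950.15)/(1960 − 405) = 1290.65/1555 = 0.83
a = C − MPC·Y = 950.15 − 0.83(405) = 950.15 − 336.15 = 614

MPC = 0.83; a = 614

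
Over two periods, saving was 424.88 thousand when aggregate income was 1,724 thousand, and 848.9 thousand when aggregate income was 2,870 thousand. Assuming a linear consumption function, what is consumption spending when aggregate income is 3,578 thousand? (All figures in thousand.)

MPS = ΔS/ΔY = (848.9 − 424.88)/(2870 − 1724) = 424.02/1146 = 0.37
MPC = 1 − MPS = 0.63
Autonomous saving = 424.88 − 0.37(1724) = -213, so a = 213
C = 213 + 0.63(3578) = 213 + 2254.14 = 2467.14

C = 2467.14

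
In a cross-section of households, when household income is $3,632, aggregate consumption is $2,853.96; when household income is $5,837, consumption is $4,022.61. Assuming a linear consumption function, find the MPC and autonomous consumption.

MPC = 0.53; a = 929

MPC = ΔC/ΔY = (4022.61 − 2853.96)/(5837 − 3632) = 1168.65/2205 = 0.53
a = C − MPC·Y = 2853.96 − 0.53(3632) = 2853.96 − 1924.96 = 929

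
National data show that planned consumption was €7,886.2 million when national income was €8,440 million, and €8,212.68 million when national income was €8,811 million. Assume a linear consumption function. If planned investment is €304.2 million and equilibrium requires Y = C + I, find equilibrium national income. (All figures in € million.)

Y = 6360

MPC = (8212.68 − 7886.2)/(8811 − 8440) = 326.48/371 = 0.88
a = 7886.2 − 0.88(8440) = 459
Equilibrium: Y = 459 + 0.88Y + 304.2
0.12Y = 763.2, so Y = 763.2/0.12 = 6360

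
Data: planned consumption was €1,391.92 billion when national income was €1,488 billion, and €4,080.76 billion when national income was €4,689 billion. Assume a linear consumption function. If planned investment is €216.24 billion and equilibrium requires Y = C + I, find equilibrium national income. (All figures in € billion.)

Y = 2239

MPC = (4080.76 − 1391.92)/(4689 − 1488) = 2688.84/3201 = 0.84
a = 1391.92 − 0.84(1488) = 142
Equilibrium: Y = 142 + 0.84Y + 216.24
0.16Y = 358.24, so Y = 358.24/0.16 = 2239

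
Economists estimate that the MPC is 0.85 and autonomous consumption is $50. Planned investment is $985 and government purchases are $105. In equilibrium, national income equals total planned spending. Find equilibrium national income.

Y = C + I + G = 50 + 0.85Y + 985 + 105
Y − 0.85Y = 1140
0.15Y = 1140, so Y = 1140/0.15 = 7600

Y = 7600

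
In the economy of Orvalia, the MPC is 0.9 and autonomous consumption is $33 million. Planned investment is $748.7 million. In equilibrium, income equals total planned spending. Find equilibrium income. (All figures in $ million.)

Y = 7817

Y = C + I = 33 + 0.9Y + 748.7
Y − 0.9Y = 781.7
0.1Y = 781.7, so Y = 781.7/0.1 = 7817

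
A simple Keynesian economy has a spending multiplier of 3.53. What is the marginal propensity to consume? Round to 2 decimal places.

MPC = 0.72

k = 1/(1 − MPC), so 1 − MPC = 1/k = 1/3.53 = 0.2833
MPC = 1 − 0.2833 = 0.72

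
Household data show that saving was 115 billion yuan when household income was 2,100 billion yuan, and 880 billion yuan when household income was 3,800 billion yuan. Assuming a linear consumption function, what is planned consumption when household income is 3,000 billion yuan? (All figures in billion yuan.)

C = 2480

MPS = ΔS/ΔY = (880 − 115)/(3800 − 2100) = 765/1700 = 0.45
MPC = 1 − MPS = 0.55
Autonomous saving = 115 − 0.45(2100) = -830, so a = 830
C = 830 + 0.55(3000) = 830 + 1650 = 2480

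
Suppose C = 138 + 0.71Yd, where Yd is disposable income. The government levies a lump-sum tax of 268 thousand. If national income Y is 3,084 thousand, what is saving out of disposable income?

S = 678.64

Yd = Y − T = 3084 − 268 = 2816
C = 138 + 0.71(2816) = 138 + 1999.36 = 2137.36
S = Yd − C = 2816 − 2137.36 = 678.64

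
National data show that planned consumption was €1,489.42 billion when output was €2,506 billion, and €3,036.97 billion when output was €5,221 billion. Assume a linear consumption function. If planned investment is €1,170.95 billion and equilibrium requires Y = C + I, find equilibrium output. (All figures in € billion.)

MPC = (3036.97 − 1489.42)/(5221 − 2506) = 1547.55/2715 = 0.57
a = 1489.42 − 0.57(2506) = 61
Equilibrium: Y = 61 + 0.57Y + 1170.95
0.43Y = 1231.95, so Y = 1231.95/0.43 = 2865

Y = 2865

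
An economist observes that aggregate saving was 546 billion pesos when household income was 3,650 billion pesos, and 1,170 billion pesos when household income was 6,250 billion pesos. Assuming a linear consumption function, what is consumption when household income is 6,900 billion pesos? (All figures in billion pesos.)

C = 5574

MPS = ΔS/ΔY = (1170 − 546)/(6250 − 3650) = 624/2600 = 0.24
MPC = 1 − MPS = 0.76
Autonomous saving = 546 − 0.24(3650) = -330, so a = 330
C = 330 + 0.76(6900) = 330 + 5244 = 5574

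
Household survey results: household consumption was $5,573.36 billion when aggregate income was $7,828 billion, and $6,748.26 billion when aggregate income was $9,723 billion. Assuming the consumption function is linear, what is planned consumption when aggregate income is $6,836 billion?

C = 4958.32

MPC = (6748.26 − 5573.36)/(9723 − 7828) = 1174.9/1895 = 0.62
a = 5573.36 − 0.62(7828) = 5573.36 − 4853.36 = 720
C = 720 + 0.62(6836) = 720 + 4238.32 = 4958.32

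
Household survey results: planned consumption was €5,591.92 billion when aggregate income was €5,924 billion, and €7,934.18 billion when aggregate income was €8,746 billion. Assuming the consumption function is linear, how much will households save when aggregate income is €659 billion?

S = -562.97

MPC = (7934.18 − 5591.92)/(8746 − 5924) = 2342.26/2822 = 0.83
a = 5591.92 − 0.83(5924) = 5591.92 − 4916.92 = 675
C = 675 + 0.83(659) = 1221.97
S = 659 − 1221.97 = -562.97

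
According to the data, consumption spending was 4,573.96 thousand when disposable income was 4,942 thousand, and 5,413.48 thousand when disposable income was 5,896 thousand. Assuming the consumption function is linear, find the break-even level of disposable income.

MPC = (5413.48 − 4573.96)/(5896 − 4942) = 839.52/954 = 0.88
a = 4573.96 − 0.88(4942) = 4573.96 − 4348.96 = 225
Break-even: Y = a/(1−MPC) = 225/0.12 = 1875

Y = 1875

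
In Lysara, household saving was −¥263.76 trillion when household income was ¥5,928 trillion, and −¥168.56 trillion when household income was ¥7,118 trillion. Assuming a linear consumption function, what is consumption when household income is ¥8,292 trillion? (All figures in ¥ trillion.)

C = 8366.64

MPS = ΔS/ΔY = (-168.56 − (-263.76))/(7118 − 5928) = 95.2/1190 = 0.08
MPC = 1 − MPS = 0.92
Autonomous saving = -263.76 − 0.08(5928) = -738, so a = 738
C = 738 + 0.92(8292) = 738 + 7628.64 = 8366.64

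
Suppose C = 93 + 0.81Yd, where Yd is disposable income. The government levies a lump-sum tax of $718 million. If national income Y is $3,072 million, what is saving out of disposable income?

S = 354.26

Yd = Y − T = 3072 − 718 = 2354
C = 93 + 0.81(2354) = 93 + 1906.74 = 1999.74
S = Yd − C = 2354 − 1999.74 = 354.26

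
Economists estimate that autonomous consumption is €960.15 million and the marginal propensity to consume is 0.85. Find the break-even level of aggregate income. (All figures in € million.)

At break-even, C = Y: 960.15 + 0.85Y = Y
0.15Y = 960.15, so Y = 960.15/0.15 = 6401

Y = 6401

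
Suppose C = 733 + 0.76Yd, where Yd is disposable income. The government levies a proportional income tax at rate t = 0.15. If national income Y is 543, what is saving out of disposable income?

Yd = (1 − 0.15)(543) = 0.85(543) = 461.55
C = 733 + 0.76(461.55) = 733 + 350.778 = 1083.778
S = Yd − C = 461.55 − 1083.778 = -622.228

S = -622.228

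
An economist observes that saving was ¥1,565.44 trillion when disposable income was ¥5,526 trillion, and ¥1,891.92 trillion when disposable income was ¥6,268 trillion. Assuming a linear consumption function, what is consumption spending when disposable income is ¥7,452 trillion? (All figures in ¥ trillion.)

MPS = ΔS/ΔY = (1891.92 − 1565.44)/(6268 − 5526) = 326.48/742 = 0.44
MPC = 1 − MPS = 0.56
Autonomous saving = 1565.44 − 0.44(5526) = -866, so a = 866
C = 866 + 0.56(7452) = 866 + 4173.12 = 5039.12

C = 5039.12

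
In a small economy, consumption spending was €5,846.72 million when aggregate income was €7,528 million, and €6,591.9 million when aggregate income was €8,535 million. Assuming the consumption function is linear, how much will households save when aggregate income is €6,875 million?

S = 1511.5

MPC = (6591.9 − 5846.72)/(8535 − 7528) = 745.18/1007 = 0.74
a = 5846.72 − 0.74(7528) = 5846.72 − 5570.72 = 276
C = 276 + 0.74(6875) = 5363.5
S = 6875 − 5363.5 = 1511.5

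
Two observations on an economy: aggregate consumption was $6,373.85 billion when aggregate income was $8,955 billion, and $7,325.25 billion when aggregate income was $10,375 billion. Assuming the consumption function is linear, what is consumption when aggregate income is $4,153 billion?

C = 3156.51

MPC = (7325.25 − 6373.85)/(10375 − 8955) = 951.4/1420 = 0.67
a = 6373.85 − 0.67(8955) = 6373.85 − 5999.85 = 374
C = 374 + 0.67(4153) = 374 + 2782.51 = 3156.51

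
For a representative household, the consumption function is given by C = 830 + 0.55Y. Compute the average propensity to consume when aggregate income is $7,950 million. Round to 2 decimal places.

APC = 0.65

C = 830 + 0.55(7950) = 5202.5
APC = C/Y = 5202.5/7950 = 0.65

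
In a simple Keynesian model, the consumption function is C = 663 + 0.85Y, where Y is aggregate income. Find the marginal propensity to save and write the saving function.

MPS = 1 − MPC = 1 − 0.85 = 0.15
S = Y − C = -663 + 0.15Y

MPS = 0.15; S = -663 + 0.15Y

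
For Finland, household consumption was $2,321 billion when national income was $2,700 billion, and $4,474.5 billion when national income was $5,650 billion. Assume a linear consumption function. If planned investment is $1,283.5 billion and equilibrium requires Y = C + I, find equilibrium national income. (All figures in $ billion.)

Y = 6050

MPC = (4474.5 − 2321)/(5650 − 2700) = 2153.5/2950 = 0.73
a = 2321 − 0.73(2700) = 350
Equilibrium: Y = 350 + 0.73Y + 1283.5
0.27Y = 1633.5, so Y = 1633.5/0.27 = 6050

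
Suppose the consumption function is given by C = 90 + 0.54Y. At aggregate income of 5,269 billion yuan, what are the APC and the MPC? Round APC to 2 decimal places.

APC = 0.56; MPC = 0.54

MPC = 0.54 (the slope of the consumption function)
C = 90 + 0.54(5269) = 2935.26, so APC = 2935.26/5269 = 0.56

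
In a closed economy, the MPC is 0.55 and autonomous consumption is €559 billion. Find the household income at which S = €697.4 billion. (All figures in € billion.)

S = Y − C = -559 + 0.45Y
-559 + 0.45Y = 697.4, so 0.45Y = 1256.4 and Y = 2792

Y = 2792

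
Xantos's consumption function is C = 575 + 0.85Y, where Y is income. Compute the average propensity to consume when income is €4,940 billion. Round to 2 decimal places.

APC = 0.97

C = 575 + 0.85(4940) = 4774
APC = C/Y = 4774/4940 = 0.97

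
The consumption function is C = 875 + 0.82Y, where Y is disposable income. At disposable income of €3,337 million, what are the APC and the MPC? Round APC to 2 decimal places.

MPC = 0.82 (the slope of the consumption function)
C = 875 + 0.82(3337) = 3611.34, so APC = 3611.34/3337 = 1.08

APC = 1.08; MPC = 0.82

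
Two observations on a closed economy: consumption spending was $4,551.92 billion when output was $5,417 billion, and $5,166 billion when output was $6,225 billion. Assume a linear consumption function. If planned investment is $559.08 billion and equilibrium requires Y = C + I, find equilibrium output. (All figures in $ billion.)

Y = 4142

MPC = (5166 − 4551.92)/(6225 − 5417) = 614.08/808 = 0.76
a = 4551.92 − 0.76(5417) = 435
Equilibrium: Y = 435 + 0.76Y + 559.08
0.24Y = 994.08, so Y = 994.08/0.24 = 4142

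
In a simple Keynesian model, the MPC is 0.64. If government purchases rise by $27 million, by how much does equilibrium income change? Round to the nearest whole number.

The multiplier is 1/(1 − MPC) = 1/0.36.
ΔY = 27/0.36 = 75.00 ≈ 75

ΔY ≈ 75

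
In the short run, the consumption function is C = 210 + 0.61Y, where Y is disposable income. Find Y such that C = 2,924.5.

Y = 4450

210 + 0.61Y = 2924.5
0.61Y = 2714.5, so Y = 2714.5/0.61 = 4450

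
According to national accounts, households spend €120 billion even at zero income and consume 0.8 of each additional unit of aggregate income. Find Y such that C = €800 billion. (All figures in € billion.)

120 + 0.8Y = 800
0.8Y = 680, so Y = 680/0.8 = 850

Y = 850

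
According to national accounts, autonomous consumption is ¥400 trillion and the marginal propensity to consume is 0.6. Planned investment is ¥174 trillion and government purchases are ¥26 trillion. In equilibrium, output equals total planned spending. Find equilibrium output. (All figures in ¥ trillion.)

Y = 1500

Y = C + I + G = 400 + 0.6Y + 174 + 26
Y − 0.6Y = 600
0.4Y = 600, so Y = 600/0.4 = 1500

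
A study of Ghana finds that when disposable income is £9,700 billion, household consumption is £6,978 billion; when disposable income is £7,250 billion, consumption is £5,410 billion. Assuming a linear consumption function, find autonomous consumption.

a = 770

MPC = ΔC/ΔY = (6978 − 5410)/(9700 − 7250) = 1568/2450 = 0.64
a = C − MPC·Y = 5410 − 0.64(7250) = 5410 − 4640 = 770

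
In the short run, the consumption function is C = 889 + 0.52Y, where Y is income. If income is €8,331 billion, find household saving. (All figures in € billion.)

S = 3109.88

C = 889 + 0.52(8331) = 889 + 4332.12 = 5221.12
S = Y − C = 8331 − 5221.12 = 3109.88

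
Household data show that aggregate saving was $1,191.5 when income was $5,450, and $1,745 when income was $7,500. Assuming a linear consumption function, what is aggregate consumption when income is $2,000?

C = 1740

MPS = ΔS/ΔY = (1745 − 1191.5)/(7500 − 5450) = 553.5/2050 = 0.27
MPC = 1 − MPS = 0.73
Autonomous saving = 1191.5 − 0.27(5450) = -280, so a = 280
C = 280 + 0.73(2000) = 280 + 1460 = 1740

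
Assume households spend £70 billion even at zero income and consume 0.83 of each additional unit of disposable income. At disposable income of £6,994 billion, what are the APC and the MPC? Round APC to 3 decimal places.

APC = 0.840; MPC = 0.83

MPC = 0.83 (the slope of the consumption function)
C = 70 + 0.83(6994) = 5875.02, so APC = 5875.02/6994 = 0.840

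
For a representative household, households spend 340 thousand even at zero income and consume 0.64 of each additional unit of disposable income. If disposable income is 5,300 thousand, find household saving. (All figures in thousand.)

S = 1568

C = 340 + 0.64(5300) = 340 + 3392 = 3732
S = Y − C = 5300 − 3732 = 1568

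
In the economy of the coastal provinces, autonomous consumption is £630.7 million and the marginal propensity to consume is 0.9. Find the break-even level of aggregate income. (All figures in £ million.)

Y = 6307

At break-even, C = Y: 630.7 + 0.9Y = Y
0.1Y = 630.7, so Y = 630.7/0.1 = 6307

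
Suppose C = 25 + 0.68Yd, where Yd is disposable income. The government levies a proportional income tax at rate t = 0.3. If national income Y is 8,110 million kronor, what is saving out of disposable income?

S = 1791.64

Yd = (1 − 0.3)(8110) = 0.7(8110) = 5677
C = 25 + 0.68(5677) = 25 + 3860.36 = 3885.36
S = Yd − C = 5677 − 3885.36 = 1791.64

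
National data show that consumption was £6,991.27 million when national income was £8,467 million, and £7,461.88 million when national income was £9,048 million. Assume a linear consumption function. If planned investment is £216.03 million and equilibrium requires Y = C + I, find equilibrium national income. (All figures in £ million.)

MPC = (7461.88 − 6991.27)/(9048 − 8467) = 470.61/581 = 0.81
a = 6991.27 − 0.81(8467) = 133
Equilibrium: Y = 133 + 0.81Y + 216.03
0.19Y = 349.03, so Y = 349.03/0.19 = 1837

Y = 1837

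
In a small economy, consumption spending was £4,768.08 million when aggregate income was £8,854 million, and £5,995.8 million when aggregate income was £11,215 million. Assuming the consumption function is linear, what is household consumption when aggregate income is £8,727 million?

C = 4702.04

MPC = (5995.8 − 4768.08)/(11215 − 8854) = 1227.72/2361 = 0.52
a = 4768.08 − 0.52(8854) = 4768.08 − 4604.08 = 164
C = 164 + 0.52(8727) = 164 + 4538.04 = 4702.04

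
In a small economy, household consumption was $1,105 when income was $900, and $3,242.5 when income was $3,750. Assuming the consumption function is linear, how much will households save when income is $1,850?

MPC = (3242.5 − 1105)/(3750 − 900) = 2137.5/2850 = 0.75
a = 1105 − 0.75(900) = 1105 − 675 = 430
C = 430 + 0.75(1850) = 1817.5
S = 1850 − 1817.5 = 32.5

S = 32.5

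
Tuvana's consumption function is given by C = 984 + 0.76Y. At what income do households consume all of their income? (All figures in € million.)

At break-even, C = Y: 984 + 0.76Y = Y
0.24Y = 984, so Y = 984/0.24 = 4100

Y = 4100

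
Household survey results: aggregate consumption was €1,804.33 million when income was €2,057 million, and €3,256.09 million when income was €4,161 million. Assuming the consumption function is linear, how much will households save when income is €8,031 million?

S = 2104.61

MPC = (3256.09 − 1804.33)/(4161 − 2057) = 1451.76/2104 = 0.69
a = 1804.33 − 0.69(2057) = 1804.33 − 1419.33 = 385
C = 385 + 0.69(8031) = 5926.39
S = 8031 − 5926.39 = 2104.61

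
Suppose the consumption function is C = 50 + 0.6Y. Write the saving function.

S = Y − C = Y − (50 + 0.6Y) = -50 + (1 − 0.6)Y

S = -50 + 0.4Y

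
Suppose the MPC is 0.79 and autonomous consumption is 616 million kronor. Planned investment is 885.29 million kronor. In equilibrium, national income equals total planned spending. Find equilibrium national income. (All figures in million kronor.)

Y = 7149

Y = C + I = 616 + 0.79Y + 885.29
Y − 0.79Y = 1501.29
0.21Y = 1501.29, so Y = 1501.29/0.21 = 7149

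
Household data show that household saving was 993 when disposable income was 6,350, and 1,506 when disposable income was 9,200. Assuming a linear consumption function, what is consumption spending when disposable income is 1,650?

C = 1503

MPS = ΔS/ΔY = (1506 − 993)/(9200 − 6350) = 513/2850 = 0.18
MPC = 1 − MPS = 0.82
Autonomous saving = 993 − 0.18(6350) = -150, so a = 150
C = 150 + 0.82(1650) = 150 + 1353 = 1503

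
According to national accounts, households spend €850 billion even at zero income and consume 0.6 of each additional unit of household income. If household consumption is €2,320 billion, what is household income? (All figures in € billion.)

850 + 0.6Y = 2320
0.6Y = 1470, so Y = 1470/0.6 = 2450

Y = 2450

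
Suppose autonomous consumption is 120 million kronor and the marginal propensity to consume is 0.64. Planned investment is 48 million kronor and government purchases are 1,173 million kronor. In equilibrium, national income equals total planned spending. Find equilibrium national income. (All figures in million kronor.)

Y = C + I + G = 120 + 0.64Y + 48 + 1173
Y − 0.64Y = 1341
0.36Y = 1341, so Y = 1341/0.36 = 3725

Y = 3725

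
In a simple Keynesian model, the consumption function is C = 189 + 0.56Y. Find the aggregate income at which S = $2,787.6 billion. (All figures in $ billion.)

S = Y − C = -189 + 0.44Y
-189 + 0.44Y = 2787.6, so 0.44Y = 2976.6 and Y = 6765

Y = 6765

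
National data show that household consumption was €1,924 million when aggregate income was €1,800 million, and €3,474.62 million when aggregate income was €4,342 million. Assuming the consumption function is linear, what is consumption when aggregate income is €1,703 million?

MPC = (3474.62 − 1924)/(4342 − 1800) = 1550.62/2542 = 0.61
a = 1924 − 0.61(1800) = 1924 − 1098 = 826
C = 826 + 0.61(1703) = 826 + 1038.83 = 1864.83

C = 1864.83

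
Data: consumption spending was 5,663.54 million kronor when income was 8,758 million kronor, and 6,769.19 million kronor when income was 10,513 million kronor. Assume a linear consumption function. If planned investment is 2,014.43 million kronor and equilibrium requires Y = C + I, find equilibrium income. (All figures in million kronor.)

MPC = (6769.19 − 5663.54)/(10513 − 8758) = 1105.65/1755 = 0.63
a = 5663.54 − 0.63(8758) = 146
Equilibrium: Y = 146 + 0.63Y + 2014.43
0.37Y = 2160.43, so Y = 2160.43/0.37 = 5839

Y = 5839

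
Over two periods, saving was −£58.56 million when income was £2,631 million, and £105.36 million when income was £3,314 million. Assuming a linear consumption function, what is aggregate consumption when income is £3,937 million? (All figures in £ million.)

C = 3682.12

MPS = ΔS/ΔY = (105.36 − (-58.56))/(3314 − 2631) = 163.92/683 = 0.24
MPC = 1 − MPS = 0.76
Autonomous saving = -58.56 − 0.24(2631) = -690, so a = 690
C = 690 + 0.76(3937) = 690 + 2992.12 = 3682.12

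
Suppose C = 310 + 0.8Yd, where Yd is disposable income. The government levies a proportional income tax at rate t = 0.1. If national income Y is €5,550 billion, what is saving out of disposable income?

Yd = (1 − 0.1)(5550) = 0.9(5550) = 4995
C = 310 + 0.8(4995) = 310 + 3996 = 4306
S = Yd − C = 4995 − 4306 = 689

S = 689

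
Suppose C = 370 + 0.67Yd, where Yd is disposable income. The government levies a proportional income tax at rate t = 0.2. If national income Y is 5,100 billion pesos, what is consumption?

C = 3103.6

Yd = (1 − 0.2)(5100) = 0.8(5100) = 4080
C = 370 + 0.67(4080) = 370 + 2733.6 = 3103.6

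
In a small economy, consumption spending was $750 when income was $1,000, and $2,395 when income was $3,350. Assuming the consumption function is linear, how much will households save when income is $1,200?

MPC = (2395 − 750)/(3350 − 1000) = 1645/2350 = 0.7
a = 750 − 0.7(1000) = 750 − 700 = 50
C = 50 + 0.7(1200) = 890
S = 1200 − 890 = 310

S = 310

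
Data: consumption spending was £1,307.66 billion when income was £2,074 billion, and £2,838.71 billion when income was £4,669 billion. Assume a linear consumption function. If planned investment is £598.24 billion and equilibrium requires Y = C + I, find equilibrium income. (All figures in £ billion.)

MPC = (2838.71 − 1307.66)/(4669 − 2074) = 1531.05/2595 = 0.59
a = 1307.66 − 0.59(2074) = 84
Equilibrium: Y = 84 + 0.59Y + 598.24
0.41Y = 682.24, so Y = 682.24/0.41 = 1664

Y = 1664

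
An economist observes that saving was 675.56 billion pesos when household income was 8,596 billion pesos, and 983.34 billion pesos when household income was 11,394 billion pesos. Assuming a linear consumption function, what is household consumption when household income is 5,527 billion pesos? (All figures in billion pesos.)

C = 5189.03

MPS = ΔS/ΔY = (983.34 − 675.56)/(11394 − 8596) = 307.78/2798 = 0.11
MPC = 1 − MPS = 0.89
Autonomous saving = 675.56 − 0.11(8596) = -270, so a = 270
C = 270 + 0.89(5527) = 270 + 4919.03 = 5189.03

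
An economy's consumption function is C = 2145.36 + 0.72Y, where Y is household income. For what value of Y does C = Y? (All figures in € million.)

At break-even, C = Y: 2145.36 + 0.72Y = Y
0.28Y = 2145.36, so Y = 2145.36/0.28 = 7662

Y = 7662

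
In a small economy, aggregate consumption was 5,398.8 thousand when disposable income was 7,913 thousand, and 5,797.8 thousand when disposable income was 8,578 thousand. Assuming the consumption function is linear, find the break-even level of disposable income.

Y = 1627.5

MPC = (5797.8 − 5398.8)/(8578 − 7913) = 399/665 = 0.6
a = 5398.8 − 0.6(7913) = 5398.8 − 4747.8 = 651
Break-even: Y = a/(1−MPC) = 651/0.4 = 1627.5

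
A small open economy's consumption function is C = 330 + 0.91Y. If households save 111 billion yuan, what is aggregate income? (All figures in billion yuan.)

S = Y − C = -330 + 0.09Y
-330 + 0.09Y = 111, so 0.09Y = 441 and Y = 4900

Y = 4900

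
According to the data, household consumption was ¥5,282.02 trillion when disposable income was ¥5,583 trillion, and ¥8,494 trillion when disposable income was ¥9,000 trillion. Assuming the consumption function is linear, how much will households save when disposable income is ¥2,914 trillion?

S = 140.84

MPC = (8494 − 5282.02)/(9000 − 5583) = 3211.98/3417 = 0.94
a = 5282.02 − 0.94(5583) = 5282.02 − 5248.02 = 34
C = 34 + 0.94(2914) = 2773.16
S = 2914 − 2773.16 = 140.84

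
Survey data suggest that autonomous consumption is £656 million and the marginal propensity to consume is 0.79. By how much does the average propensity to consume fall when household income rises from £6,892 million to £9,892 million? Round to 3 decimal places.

At Y = 6892: C = 656 + 0.79(6892) = 6100.68, APC = 6100.68/6892 = 0.8852
At Y = 9892: C = 8470.68, APC = 8470.68/9892 = 0.8563
Fall in APC = 0.8852 − 0.8563 = 0.0289 ≈ 0.029

ΔAPC = 0.029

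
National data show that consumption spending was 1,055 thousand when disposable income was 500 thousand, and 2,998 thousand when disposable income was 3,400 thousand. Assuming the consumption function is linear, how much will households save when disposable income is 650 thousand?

S = -505.5

MPC = (2998 − 1055)/(3400 − 500) = 1943/2900 = 0.67
a = 1055 − 0.67(500) = 1055 − 335 = 720
C = 720 + 0.67(650) = 1155.5
S = 650 − 1155.5 = -505.5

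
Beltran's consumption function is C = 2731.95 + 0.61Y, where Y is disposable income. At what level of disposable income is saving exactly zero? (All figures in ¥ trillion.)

Y = 7005

At break-even, C = Y: 2731.95 + 0.61Y = Y
0.39Y = 2731.95, so Y = 2731.95/0.39 = 7005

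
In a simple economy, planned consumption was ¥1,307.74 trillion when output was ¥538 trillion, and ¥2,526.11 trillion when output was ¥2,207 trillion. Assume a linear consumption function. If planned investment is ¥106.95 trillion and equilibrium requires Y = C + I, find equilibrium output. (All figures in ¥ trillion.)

Y = 3785

MPC = (2526.11 − 1307.74)/(2207 − 538) = 1218.37/1669 = 0.73
a = 1307.74 − 0.73(538) = 915
Equilibrium: Y = 915 + 0.73Y + 106.95
0.27Y = 1021.95, so Y = 1021.95/0.27 = 3785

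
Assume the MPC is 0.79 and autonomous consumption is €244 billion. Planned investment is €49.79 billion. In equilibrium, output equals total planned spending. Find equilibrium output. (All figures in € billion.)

Y = 1399

Y = C + I = 244 + 0.79Y + 49.79
Y − 0.79Y = 293.79
0.21Y = 293.79, so Y = 293.79/0.21 = 1399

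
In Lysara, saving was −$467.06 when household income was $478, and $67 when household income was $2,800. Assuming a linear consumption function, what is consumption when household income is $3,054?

MPS = ΔS/ΔY = (67 − (-467.06))/(2800 − 478) = 534.06/2322 = 0.23
MPC = 1 − MPS = 0.77
Autonomous saving = -467.06 − 0.23(478) = -577, so a = 577
C = 577 + 0.77(3054) = 577 + 2351.58 = 2928.58

C = 2928.58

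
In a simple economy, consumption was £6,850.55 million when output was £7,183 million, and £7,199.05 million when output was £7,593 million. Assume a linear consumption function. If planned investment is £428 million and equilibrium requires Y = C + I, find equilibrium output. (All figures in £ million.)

Y = 7820

MPC = (7199.05 − 6850.55)/(7593 − 7183) = 348.5/410 = 0.85
a = 6850.55 − 0.85(7183) = 745
Equilibrium: Y = 745 + 0.85Y + 428
0.15Y = 1173, so Y = 1173/0.15 = 7820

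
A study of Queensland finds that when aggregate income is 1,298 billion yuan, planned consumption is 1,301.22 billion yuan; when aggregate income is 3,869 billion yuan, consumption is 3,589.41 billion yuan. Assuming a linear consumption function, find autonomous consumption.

a = 146

MPC = ΔC/ΔY = (3589.41 − 1301.22)/(3869 − 1298) = 2288.19/2571 = 0.89
a = C − MPC·Y = 1301.22 − 0.89(1298) = 1301.22 − 1155.22 = 146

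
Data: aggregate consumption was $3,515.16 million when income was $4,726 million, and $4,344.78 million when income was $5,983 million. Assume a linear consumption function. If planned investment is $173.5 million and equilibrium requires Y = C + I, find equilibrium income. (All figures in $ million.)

MPC = (4344.78 − 3515.16)/(5983 − 4726) = 829.62/1257 = 0.66
a = 3515.16 − 0.66(4726) = 396
Equilibrium: Y = 396 + 0.66Y + 173.5
0.34Y = 569.5, so Y = 569.5/0.34 = 1675

Y = 1675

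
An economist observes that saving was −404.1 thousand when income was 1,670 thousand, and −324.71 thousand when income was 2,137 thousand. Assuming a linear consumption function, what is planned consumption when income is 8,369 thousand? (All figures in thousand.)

C = 7634.27

MPS = ΔS/ΔY = (-324.71 − (-404.1))/(2137 − 1670) = 79.39/467 = 0.17
MPC = 1 − MPS = 0.83
Autonomous saving = -404.1 − 0.17(1670) = -688, so a = 688
C = 688 + 0.83(8369) = 688 + 6946.27 = 7634.27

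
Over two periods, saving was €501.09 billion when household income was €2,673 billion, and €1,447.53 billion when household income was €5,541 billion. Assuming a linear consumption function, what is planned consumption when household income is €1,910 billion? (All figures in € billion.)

C = 1660.7

MPS = ΔS/ΔY = (1447.53 − 501.09)/(5541 − 2673) = 946.44/2868 = 0.33
MPC = 1 − MPS = 0.67
Autonomous saving = 501.09 − 0.33(2673) = -381, so a = 381
C = 381 + 0.67(1910) = 381 + 1279.7 = 1660.7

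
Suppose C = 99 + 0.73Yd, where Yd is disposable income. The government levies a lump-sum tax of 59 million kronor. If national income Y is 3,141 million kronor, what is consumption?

Yd = Y − T = 3141 − 59 = 3082
C = 99 + 0.73(3082) = 99 + 2249.86 = 2348.86

C = 2348.86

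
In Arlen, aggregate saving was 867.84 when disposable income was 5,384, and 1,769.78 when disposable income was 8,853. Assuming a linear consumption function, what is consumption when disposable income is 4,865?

MPS = ΔS/ΔY = (1769.78 − 867.84)/(8853 − 5384) = 901.94/3469 = 0.26
MPC = 1 − MPS = 0.74
Autonomous saving = 867.84 − 0.26(5384) = -532, so a = 532
C = 532 + 0.74(4865) = 532 + 3600.1 = 4132.1

C = 4132.1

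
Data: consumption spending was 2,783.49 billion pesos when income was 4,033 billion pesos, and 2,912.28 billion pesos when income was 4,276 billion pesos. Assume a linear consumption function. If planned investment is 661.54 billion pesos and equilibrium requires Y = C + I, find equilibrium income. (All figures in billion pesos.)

Y = 2782

MPC = (2912.28 − 2783.49)/(4276 − 4033) = 128.79/243 = 0.53
a = 2783.49 − 0.53(4033) = 646
Equilibrium: Y = 646 + 0.53Y + 661.54
0.47Y = 1307.54, so Y = 1307.54/0.47 = 2782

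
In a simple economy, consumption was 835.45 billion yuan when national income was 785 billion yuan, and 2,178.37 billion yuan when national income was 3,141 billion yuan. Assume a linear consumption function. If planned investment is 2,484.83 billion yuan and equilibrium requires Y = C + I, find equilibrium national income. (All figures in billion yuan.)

Y = 6681

MPC = (2178.37 − 835.45)/(3141 − 785) = 1342.92/2356 = 0.57
a = 835.45 − 0.57(785) = 388
Equilibrium: Y = 388 + 0.57Y + 2484.83
0.43Y = 2872.83, so Y = 2872.83/0.43 = 6681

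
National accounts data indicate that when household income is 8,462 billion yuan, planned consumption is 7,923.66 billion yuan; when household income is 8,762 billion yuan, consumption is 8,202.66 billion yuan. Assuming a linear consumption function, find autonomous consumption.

a = 54

MPC = ΔC/ΔY = (8202.66 − 7923.66)/(8762 − 8462) = 279/300 = 0.93
a = C − MPC·Y = 7923.66 − 0.93(8462) = 7923.66 − 7869.66 = 54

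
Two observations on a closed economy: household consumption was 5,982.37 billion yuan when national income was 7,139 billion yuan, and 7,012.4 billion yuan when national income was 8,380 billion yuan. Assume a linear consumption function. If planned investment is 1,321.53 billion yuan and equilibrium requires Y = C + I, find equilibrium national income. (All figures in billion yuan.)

MPC = (7012.4 − 5982.37)/(8380 − 7139) = 1030.03/1241 = 0.83
a = 5982.37 − 0.83(7139) = 57
Equilibrium: Y = 57 + 0.83Y + 1321.53
0.17Y = 1378.53, so Y = 1378.53/0.17 = 8109

Y = 8109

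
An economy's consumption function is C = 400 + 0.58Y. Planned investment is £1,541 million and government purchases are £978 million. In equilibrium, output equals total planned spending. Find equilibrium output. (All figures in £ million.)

Y = 6950

Y = C + I + G = 400 + 0.58Y + 1541 + 978
Y − 0.58Y = 2919
0.42Y = 2919, so Y = 2919/0.42 = 6950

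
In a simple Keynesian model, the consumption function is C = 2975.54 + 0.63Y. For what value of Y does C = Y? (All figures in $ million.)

Y = 8042

At break-even, C = Y: 2975.54 + 0.63Y = Y
0.37Y = 2975.54, so Y = 2975.54/0.37 = 8042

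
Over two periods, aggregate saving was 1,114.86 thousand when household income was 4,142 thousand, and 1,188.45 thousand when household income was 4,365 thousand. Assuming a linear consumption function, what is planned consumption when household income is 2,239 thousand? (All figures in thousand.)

MPS = ΔS/ΔY = (1188.45 − 1114.86)/(4365 − 4142) = 73.59/223 = 0.33
MPC = 1 − MPS = 0.67
Autonomous saving = 1114.86 − 0.33(4142) = -252, so a = 252
C = 252 + 0.67(2239) = 252 + 1500.13 = 1752.13

C = 1752.13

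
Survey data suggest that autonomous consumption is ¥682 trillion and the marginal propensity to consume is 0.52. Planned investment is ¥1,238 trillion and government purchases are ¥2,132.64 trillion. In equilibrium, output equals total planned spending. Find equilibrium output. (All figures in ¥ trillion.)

Y = 8443

Y = C + I + G = 682 + 0.52Y + 1238 + 2132.64
Y − 0.52Y = 4052.64
0.48Y = 4052.64, so Y = 4052.64/0.48 = 8443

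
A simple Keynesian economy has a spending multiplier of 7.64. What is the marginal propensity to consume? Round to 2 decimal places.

k = 1/(1 − MPC), so 1 − MPC = 1/k = 1/7.64 = 0.1309
MPC = 1 − 0.1309 = 0.87

MPC = 0.87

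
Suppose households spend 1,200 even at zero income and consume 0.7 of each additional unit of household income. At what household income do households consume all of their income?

At break-even, C = Y: 1200 + 0.7Y = Y
0.3Y = 1200, so Y = 1200/0.3 = 4000

Y = 4000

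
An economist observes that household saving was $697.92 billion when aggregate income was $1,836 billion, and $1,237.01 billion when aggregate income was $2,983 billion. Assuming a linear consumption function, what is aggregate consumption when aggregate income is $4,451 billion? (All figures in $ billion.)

MPS = ΔS/ΔY = (1237.01 − 697.92)/(2983 − 1836) = 539.09/1147 = 0.47
MPC = 1 − MPS = 0.53
Autonomous saving = 697.92 − 0.47(1836) = -165, so a = 165
C = 165 + 0.53(4451) = 165 + 2359.03 = 2524.03

C = 2524.03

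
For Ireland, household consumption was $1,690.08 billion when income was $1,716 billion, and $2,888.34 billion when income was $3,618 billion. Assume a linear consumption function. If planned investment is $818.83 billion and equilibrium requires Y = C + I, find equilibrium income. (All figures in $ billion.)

Y = 3859

MPC = (2888.34 − 1690.08)/(3618 − 1716) = 1198.26/1902 = 0.63
a = 1690.08 − 0.63(1716) = 609
Equilibrium: Y = 609 + 0.63Y + 818.83
0.37Y = 1427.83, so Y = 1427.83/0.37 = 3859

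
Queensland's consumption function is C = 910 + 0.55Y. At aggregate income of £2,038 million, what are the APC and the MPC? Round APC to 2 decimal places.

MPC = 0.55 (the slope of the consumption function)
C = 910 + 0.55(2038) = 2030.9, so APC = 2030.9/2038 = 1.00

APC = 1.00; MPC = 0.55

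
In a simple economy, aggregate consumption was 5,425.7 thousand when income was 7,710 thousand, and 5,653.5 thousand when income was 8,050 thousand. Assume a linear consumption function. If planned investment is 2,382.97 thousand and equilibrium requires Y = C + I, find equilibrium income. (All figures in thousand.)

MPC = (5653.5 − 5425.7)/(8050 − 7710) = 227.8/340 = 0.67
a = 5425.7 − 0.67(7710) = 260
Equilibrium: Y = 260 + 0.67Y + 2382.97
0.33Y = 2642.97, so Y = 2642.97/0.33 = 8009

Y = 8009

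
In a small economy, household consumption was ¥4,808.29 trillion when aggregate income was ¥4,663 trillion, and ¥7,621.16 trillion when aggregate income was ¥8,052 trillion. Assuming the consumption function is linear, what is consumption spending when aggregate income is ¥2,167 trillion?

MPC = (7621.16 − 4808.29)/(8052 − 4663) = 2812.87/3389 = 0.83
a = 4808.29 − 0.83(4663) = 4808.29 − 3870.29 = 938
C = 938 + 0.83(2167) = 938 + 1798.61 = 2736.61

C = 2736.61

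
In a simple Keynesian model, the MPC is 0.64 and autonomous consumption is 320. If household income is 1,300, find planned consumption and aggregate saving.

C = 1152; S = 148

C = 320 + 0.64(1300) = 320 + 832 = 1152
S = Y − C = 1300 − 1152 = 148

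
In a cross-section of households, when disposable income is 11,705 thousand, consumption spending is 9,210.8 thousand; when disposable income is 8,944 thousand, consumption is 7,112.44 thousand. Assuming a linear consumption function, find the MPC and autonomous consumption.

MPC = ΔC/ΔY = (9210.8 − 7112.44)/(11705 − 8944) = 2098.36/2761 = 0.76
a = C − MPC·Y = 7112.44 − 0.76(8944) = 7112.44 − 6797.44 = 315

MPC = 0.76; a = 315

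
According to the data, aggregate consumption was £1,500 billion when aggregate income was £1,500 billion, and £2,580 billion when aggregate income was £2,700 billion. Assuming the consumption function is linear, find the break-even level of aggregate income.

Y = 1500

MPC = (2580 − 1500)/(2700 − 1500) = 1080/1200 = 0.9
a = 1500 − 0.9(1500) = 1500 − 1350 = 150
Break-even: Y = a/(1−MPC) = 150/0.1 = 1500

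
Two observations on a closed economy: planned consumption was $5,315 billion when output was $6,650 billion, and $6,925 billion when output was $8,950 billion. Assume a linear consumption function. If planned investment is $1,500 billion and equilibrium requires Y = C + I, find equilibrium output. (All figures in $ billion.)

MPC = (6925 − 5315)/(8950 − 6650) = 1610/2300 = 0.7
a = 5315 − 0.7(6650) = 660
Equilibrium: Y = 660 + 0.7Y + 1500
0.3Y = 2160, so Y = 2160/0.3 = 7200

Y = 7200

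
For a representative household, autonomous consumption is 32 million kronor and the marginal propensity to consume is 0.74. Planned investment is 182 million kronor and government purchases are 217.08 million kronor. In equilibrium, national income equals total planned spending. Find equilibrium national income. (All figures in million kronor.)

Y = 1658

Y = C + I + G = 32 + 0.74Y + 182 + 217.08
Y − 0.74Y = 431.08
0.26Y = 431.08, so Y = 431.08/0.26 = 1658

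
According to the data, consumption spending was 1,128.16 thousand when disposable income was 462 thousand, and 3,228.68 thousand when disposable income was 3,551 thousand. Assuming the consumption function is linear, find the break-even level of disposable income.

Y = 2543.75

MPC = (3228.68 − 1128.16)/(3551 − 462) = 2100.52/3089 = 0.68
a = 1128.16 − 0.68(462) = 1128.16 − 314.16 = 814
Break-even: Y = a/(1−MPC) = 814/0.32 = 2543.75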